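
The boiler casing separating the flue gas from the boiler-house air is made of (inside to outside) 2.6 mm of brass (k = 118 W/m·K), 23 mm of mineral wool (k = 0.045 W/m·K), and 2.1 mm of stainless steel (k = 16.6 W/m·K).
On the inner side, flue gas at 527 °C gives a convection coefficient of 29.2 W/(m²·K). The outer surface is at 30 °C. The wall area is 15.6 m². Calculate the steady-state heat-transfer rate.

Treating each layer as a thermal resistance in series:
R_inner film = 1/(h_i·A) = 1/(29.2×15.6) = 0.002195 K/W
R_brass = L/(kA) = 0.0026/(118×15.6) = 1.412×10^-6 K/W
R_mineral wool = L/(kA) = 0.023/(0.045×15.6) = 0.03276 K/W
R_stainless steel = L/(kA) = 0.0021/(16.6×15.6) = 8.109×10^-6 K/W
R_total = 0.03497 K/W
Q = ΔT / R_total = 497 / 0.03497

Q ≈ 14200 W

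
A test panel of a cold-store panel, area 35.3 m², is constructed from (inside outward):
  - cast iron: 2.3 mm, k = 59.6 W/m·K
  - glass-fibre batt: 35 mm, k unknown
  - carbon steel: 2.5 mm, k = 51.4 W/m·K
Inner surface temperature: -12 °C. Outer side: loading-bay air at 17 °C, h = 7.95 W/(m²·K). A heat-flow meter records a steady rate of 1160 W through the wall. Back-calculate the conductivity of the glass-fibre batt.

Treating each layer as a thermal resistance in series:
R_cast iron = L/(kA) = 0.0023/(59.6×35.3) = 1.093×10^-6 K/W
R_carbon steel = L/(kA) = 0.0025/(51.4×35.3) = 1.378×10^-6 K/W
R_outer film = 1/(h_o·A) = 1/(7.95×35.3) = 0.003563 K/W
Sum of known resistances R_other = 0.003566 K/W
Total R = ΔT/Q = 29/1160 = 0.025 K/W
R_glass-fibre batt = R_total − R_other = 0.02143 K/W
k = L/(R·A) = 0.035/(0.02143×35.3)

k ≈ 0.0463 W/(m·K)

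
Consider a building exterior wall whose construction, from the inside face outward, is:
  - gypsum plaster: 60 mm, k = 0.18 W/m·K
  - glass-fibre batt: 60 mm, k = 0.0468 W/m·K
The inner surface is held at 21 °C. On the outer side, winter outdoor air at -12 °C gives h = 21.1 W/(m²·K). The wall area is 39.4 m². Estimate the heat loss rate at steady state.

Q ≈ 782 W

Using the resistance-network approach (series):
R_gypsum plaster = L/(kA) = 0.06/(0.18×39.4) = 0.00846 K/W
R_glass-fibre batt = L/(kA) = 0.06/(0.0468×39.4) = 0.03254 K/W
R_outer film = 1/(h_o·A) = 1/(21.1×39.4) = 0.001203 K/W
R_total = 0.0422 K/W
Q = ΔT / R_total = 33 / 0.0422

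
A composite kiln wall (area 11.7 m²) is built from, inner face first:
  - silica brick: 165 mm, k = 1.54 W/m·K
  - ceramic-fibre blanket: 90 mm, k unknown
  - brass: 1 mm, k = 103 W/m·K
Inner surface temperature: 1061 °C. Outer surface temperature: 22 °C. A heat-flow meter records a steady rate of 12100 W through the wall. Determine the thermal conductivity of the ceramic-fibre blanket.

k ≈ 0.1 W/(m·K)

Model the wall as resistances in series:
R_silica brick = L/(kA) = 0.165/(1.54×11.7) = 0.009158 K/W
R_brass = L/(kA) = 0.001/(103×11.7) = 8.298×10^-7 K/W
Sum of known resistances R_other = 0.009158 K/W
Total R = ΔT/Q = 1039/12100 = 0.08587 K/W
R_ceramic-fibre blanket = R_total − R_other = 0.07671 K/W
k = L/(R·A) = 0.09/(0.07671×11.7)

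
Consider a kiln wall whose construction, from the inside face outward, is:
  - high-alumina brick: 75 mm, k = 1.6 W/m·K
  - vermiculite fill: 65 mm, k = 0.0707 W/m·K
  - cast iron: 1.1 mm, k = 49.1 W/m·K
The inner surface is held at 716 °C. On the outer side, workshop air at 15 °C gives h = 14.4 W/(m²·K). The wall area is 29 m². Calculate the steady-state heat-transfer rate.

Q ≈ 19600 W

Series thermal resistances:
R_high-alumina brick = L/(kA) = 0.075/(1.6×29) = 0.001616 K/W
R_vermiculite fill = L/(kA) = 0.065/(0.0707×29) = 0.0317 K/W
R_cast iron = L/(kA) = 0.0011/(49.1×29) = 7.725×10^-7 K/W
R_outer film = 1/(h_o·A) = 1/(14.4×29) = 0.002395 K/W
R_total = 0.03571 K/W
Q = ΔT / R_total = 701 / 0.03571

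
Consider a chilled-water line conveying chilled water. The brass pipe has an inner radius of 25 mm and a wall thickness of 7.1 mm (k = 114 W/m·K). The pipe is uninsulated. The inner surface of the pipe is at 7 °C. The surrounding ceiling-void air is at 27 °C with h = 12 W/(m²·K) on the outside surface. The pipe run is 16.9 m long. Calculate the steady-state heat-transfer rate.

Q ≈ 817 W

For a radial system each layer contributes R = ln(r_out/r_in)/(2πkL); films add R = 1/(hA).
R_brass pipe wall = ln(32.1/25)/(2π×114×16.9) = 2.065×10^-5 K/W
R_outer film = 1/(h_o·2πr_oL) = 1/(12×2π×0.0321×16.9) = 0.02445 K/W
R_total = 0.02447 K/W
Q = ΔT/R_total = 20/0.02447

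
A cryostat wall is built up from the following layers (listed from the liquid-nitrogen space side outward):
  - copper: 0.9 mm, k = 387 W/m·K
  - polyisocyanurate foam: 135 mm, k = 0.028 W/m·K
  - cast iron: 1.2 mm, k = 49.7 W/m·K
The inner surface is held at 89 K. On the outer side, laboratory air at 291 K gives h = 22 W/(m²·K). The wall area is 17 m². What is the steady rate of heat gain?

Q ≈ 706 W

Treating each layer as a thermal resistance in series:
R_copper = L/(kA) = 0.0009/(387×17) = 1.368×10^-7 K/W
R_polyisocyanurate foam = L/(kA) = 0.135/(0.028×17) = 0.2836 K/W
R_cast iron = L/(kA) = 0.0012/(49.7×17) = 1.42×10^-6 K/W
R_outer film = 1/(h_o·A) = 1/(22×17) = 0.002674 K/W
R_total = 0.2863 K/W
Q = ΔT / R_total = 202 / 0.2863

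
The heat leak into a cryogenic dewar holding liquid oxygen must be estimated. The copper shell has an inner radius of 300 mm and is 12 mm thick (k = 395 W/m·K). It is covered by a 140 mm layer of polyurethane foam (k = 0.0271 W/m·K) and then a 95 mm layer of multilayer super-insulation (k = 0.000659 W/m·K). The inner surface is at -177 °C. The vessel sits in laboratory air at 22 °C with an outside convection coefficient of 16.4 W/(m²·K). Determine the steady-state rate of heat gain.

Each spherical layer contributes R = (1/r_i − 1/r_o)/(4πk):
R_copper shell = (1/0.3 − 1/0.312)/(4π×395) = 2.583×10^-5 K/W
R_polyurethane foam = (1/0.312 − 1/0.452)/(4π×0.0271) = 2.915 K/W
R_multilayer super-insulation = (1/0.452 − 1/0.547)/(4π×0.000659) = 46.4 K/W
R_outer film = 1/(h·4πr_o²) = 1/(16.4×4π×0.547²) = 0.01622 K/W
R_total = 49.33 K/W
Q = ΔT/R_total = 199/49.33

Q ≈ 4.03 W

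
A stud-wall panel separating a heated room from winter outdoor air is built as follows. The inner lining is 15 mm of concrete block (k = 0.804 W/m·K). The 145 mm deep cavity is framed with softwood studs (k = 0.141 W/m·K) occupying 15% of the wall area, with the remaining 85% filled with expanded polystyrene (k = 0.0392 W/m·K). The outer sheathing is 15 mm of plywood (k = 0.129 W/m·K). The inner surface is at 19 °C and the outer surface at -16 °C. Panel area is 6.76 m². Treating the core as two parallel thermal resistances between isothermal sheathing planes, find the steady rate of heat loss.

Sheathing layers in series; stud and cavity paths in parallel between them.
R_inner = 0.015/(0.804×6.76) = 0.00276 K/W
R_stud  = 0.145/(0.141×0.15×6.76) = 1.014 K/W
R_cav   = 0.145/(0.0392×0.85×6.76) = 0.6437 K/W
1/R_core = 1/R_stud + 1/R_cav → R_core = 0.3938 K/W
R_outer = 0.015/(0.129×6.76) = 0.0172 K/W
R_total = 0.4138 K/W
Q = ΔT/R_total = 35/0.4138

Q ≈ 84.6 W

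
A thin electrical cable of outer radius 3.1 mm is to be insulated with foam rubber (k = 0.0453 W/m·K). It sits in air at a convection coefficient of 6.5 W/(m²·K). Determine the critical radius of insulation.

For a cylinder r_cr = k/h = 0.0453/6.5
r_cr = 6.97 mm; since the bare radius (3.1 mm) is below r_cr, adding a thin layer of insulation will *increase* heat loss.

r_cr ≈ 6.97 mm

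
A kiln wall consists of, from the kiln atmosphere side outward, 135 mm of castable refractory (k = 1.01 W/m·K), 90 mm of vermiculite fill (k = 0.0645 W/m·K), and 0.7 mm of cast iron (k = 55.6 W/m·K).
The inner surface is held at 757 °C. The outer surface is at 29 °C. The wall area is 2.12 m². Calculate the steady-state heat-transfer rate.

Q ≈ 1010 W

Series thermal resistances:
R_castable refractory = L/(kA) = 0.135/(1.01×2.12) = 0.06305 K/W
R_vermiculite fill = L/(kA) = 0.09/(0.0645×2.12) = 0.6582 K/W
R_cast iron = L/(kA) = 0.0007/(55.6×2.12) = 5.939×10^-6 K/W
R_total = 0.7212 K/W
Q = ΔT / R_total = 728 / 0.7212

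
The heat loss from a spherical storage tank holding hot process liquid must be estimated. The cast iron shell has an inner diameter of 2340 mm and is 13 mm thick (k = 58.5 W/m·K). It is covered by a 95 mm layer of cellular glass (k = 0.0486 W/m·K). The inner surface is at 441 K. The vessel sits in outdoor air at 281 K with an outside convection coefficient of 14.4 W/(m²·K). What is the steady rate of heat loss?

Q ≈ 1510 W

Each spherical layer contributes R = (1/r_i − 1/r_o)/(4πk):
R_cast iron shell = (1/1.17 − 1/1.183)/(4π×58.5) = 1.278×10^-5 K/W
R_cellular glass = (1/1.183 − 1/1.278)/(4π×0.0486) = 0.1029 K/W
R_outer film = 1/(h·4πr_o²) = 1/(14.4×4π×1.278²) = 0.003383 K/W
R_total = 0.1063 K/W
Q = ΔT/R_total = 160/0.1063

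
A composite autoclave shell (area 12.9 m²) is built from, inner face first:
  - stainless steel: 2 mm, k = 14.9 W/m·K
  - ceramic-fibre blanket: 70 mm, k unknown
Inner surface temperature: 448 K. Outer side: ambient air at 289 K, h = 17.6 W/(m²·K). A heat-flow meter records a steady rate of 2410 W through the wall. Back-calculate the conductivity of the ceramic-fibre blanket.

k ≈ 0.0881 W/(m·K)

Series thermal resistances:
R_stainless steel = L/(kA) = 0.002/(14.9×12.9) = 1.041×10^-5 K/W
R_outer film = 1/(h_o·A) = 1/(17.6×12.9) = 0.004405 K/W
Sum of known resistances R_other = 0.004415 K/W
Total R = ΔT/Q = 159/2410 = 0.06598 K/W
R_ceramic-fibre blanket = R_total − R_other = 0.06156 K/W
k = L/(R·A) = 0.07/(0.06156×12.9)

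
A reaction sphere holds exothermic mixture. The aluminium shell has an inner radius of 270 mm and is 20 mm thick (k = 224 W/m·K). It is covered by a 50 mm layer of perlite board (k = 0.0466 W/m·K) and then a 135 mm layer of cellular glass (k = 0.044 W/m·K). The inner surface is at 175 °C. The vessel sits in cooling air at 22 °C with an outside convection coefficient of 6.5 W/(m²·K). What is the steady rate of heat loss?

Spherical conduction: R = (1/r_in − 1/r_out)/(4πk) per layer; series-sum.
R_aluminium shell = (1/0.27 − 1/0.29)/(4π×224) = 9.074×10^-5 K/W
R_perlite board = (1/0.29 − 1/0.34)/(4π×0.0466) = 0.866 K/W
R_cellular glass = (1/0.34 − 1/0.475)/(4π×0.044) = 1.512 K/W
R_outer film = 1/(h·4πr_o²) = 1/(6.5×4π×0.475²) = 0.05426 K/W
R_total = 2.432 K/W
Q = ΔT/R_total = 153/2.432

Q ≈ 62.9 W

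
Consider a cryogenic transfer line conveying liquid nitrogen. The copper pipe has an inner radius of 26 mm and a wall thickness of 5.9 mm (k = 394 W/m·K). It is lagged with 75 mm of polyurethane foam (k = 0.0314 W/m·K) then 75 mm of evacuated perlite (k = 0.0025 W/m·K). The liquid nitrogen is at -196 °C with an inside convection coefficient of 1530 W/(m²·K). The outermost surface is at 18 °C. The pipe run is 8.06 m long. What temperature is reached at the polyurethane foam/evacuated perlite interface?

Cylindrical conduction, so R = ln(r₂/r₁)/(2πkL) per layer, in series:
R_inner film = 1/(h_i·2πr₁L) = 1/(1530×2π×0.026×8.06) = 4.964×10^-4 K/W
R_copper pipe wall = ln(31.9/26)/(2π×394×8.06) = 1.025×10^-5 K/W
R_polyurethane foam = ln(106.9/31.9)/(2π×0.0314×8.06) = 0.7605 K/W
R_evacuated perlite = ln(181.9/106.9)/(2π×0.0025×8.06) = 4.199 K/W
R_total = 4.96 K/W
Q = ΔT/R_total = 214/4.96
Q = 43.1 W
T_interface = T_inner + Q·ΣR(inner→interface) = -196 + 43.1×0.761

T ≈ -163 °C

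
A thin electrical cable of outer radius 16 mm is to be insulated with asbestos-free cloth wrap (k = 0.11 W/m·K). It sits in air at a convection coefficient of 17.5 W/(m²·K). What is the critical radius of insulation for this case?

r_cr ≈ 6.29 mm

For a cylinder r_cr = k/h = 0.11/17.5
r_cr = 6.29 mm; since the bare radius (16 mm) is above r_cr, any added insulation will reduce heat loss.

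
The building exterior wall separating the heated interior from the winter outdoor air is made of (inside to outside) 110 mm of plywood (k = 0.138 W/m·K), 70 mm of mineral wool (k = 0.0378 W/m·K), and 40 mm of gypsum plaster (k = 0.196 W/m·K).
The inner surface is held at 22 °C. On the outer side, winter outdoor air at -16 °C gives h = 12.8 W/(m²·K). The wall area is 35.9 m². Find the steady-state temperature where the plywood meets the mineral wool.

T ≈ 11.7 °C

Thermal resistances in series:
R_plywood = L/(kA) = 0.11/(0.138×35.9) = 0.0222 K/W
R_mineral wool = L/(kA) = 0.07/(0.0378×35.9) = 0.05158 K/W
R_gypsum plaster = L/(kA) = 0.04/(0.196×35.9) = 0.005685 K/W
R_outer film = 1/(h_o·A) = 1/(12.8×35.9) = 0.002176 K/W
R_total = 0.08165 K/W;  Q = ΔT/R_total = 38/0.08165 = 465.4 W
T_interface = T_inner − Q·ΣR(inner→interface) = 22 − 465×0.0222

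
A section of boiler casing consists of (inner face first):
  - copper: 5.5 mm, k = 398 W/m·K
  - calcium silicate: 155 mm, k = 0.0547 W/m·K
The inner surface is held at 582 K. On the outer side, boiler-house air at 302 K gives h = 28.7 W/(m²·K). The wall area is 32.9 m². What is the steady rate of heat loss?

Q ≈ 3210 W

Model the wall as resistances in series:
R_copper = L/(kA) = 0.0055/(398×32.9) = 4.2×10^-7 K/W
R_calcium silicate = L/(kA) = 0.155/(0.0547×32.9) = 0.08613 K/W
R_outer film = 1/(h_o·A) = 1/(28.7×32.9) = 0.001059 K/W
R_total = 0.08719 K/W
Q = ΔT / R_total = 280 / 0.08719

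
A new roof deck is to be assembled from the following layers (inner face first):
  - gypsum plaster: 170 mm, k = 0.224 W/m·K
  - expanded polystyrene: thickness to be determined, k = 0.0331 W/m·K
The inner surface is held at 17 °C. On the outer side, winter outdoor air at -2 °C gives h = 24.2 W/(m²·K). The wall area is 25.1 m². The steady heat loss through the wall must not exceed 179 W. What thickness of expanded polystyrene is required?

L ≈ 61.7 mm

Using the resistance-network approach (series):
R_gypsum plaster = L/(kA) = 0.17/(0.224×25.1) = 0.03024 K/W
R_outer film = 1/(h_o·A) = 1/(24.2×25.1) = 0.001646 K/W
Sum of the known resistances R_other = 0.03188 K/W
Required total resistance R_tot = ΔT/Q_allow = 19/179 = 0.1061 K/W
R_expanded polystyrene = R_tot − R_other = 0.07426 K/W
L = R·k·A = 0.07426×0.0331×25.1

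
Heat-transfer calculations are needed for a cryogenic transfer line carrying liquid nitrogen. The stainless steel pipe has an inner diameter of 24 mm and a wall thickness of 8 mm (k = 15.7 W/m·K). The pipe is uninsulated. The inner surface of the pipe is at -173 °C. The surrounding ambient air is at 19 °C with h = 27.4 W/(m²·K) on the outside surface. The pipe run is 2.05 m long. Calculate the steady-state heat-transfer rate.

Per-layer cylindrical resistances, series-summed:
R_stainless steel pipe wall = ln(20/12)/(2π×15.7×2.05) = 0.002526 K/W
R_outer film = 1/(h_o·2πr_oL) = 1/(27.4×2π×0.02×2.05) = 0.1417 K/W
R_total = 0.1442 K/W
Q = ΔT/R_total = 192/0.1442

Q ≈ 1330 W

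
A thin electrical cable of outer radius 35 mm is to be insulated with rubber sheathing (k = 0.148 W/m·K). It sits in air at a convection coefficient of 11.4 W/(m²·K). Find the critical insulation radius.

r_cr ≈ 13 mm

For a cylinder r_cr = k/h = 0.148/11.4
r_cr = 13 mm; since the bare radius (35 mm) is above r_cr, any added insulation will reduce heat loss.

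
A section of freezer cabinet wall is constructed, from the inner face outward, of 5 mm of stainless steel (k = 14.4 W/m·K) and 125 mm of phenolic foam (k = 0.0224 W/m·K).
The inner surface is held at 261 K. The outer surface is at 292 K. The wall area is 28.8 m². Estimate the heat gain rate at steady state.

Q ≈ 160 W

Treating each layer as a thermal resistance in series:
R_stainless steel = L/(kA) = 0.005/(14.4×28.8) = 1.206×10^-5 K/W
R_phenolic foam = L/(kA) = 0.125/(0.0224×28.8) = 0.1938 K/W
R_total = 0.1938 K/W
Q = ΔT / R_total = 31 / 0.1938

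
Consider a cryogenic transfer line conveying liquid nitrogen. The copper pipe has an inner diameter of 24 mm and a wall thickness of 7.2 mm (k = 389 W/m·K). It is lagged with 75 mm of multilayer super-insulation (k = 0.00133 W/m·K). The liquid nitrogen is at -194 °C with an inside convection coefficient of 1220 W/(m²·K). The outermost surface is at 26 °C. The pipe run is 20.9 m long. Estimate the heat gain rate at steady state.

Q ≈ 24.2 W

Per-layer cylindrical resistances, series-summed:
R_inner film = 1/(h_i·2πr₁L) = 1/(1220×2π×0.012×20.9) = 5.202×10^-4 K/W
R_copper pipe wall = ln(19.2/12)/(2π×389×20.9) = 9.201×10^-6 K/W
R_multilayer super-insulation = ln(94.2/19.2)/(2π×0.00133×20.9) = 9.107 K/W
R_total = 9.107 K/W
Q = ΔT/R_total = 220/9.107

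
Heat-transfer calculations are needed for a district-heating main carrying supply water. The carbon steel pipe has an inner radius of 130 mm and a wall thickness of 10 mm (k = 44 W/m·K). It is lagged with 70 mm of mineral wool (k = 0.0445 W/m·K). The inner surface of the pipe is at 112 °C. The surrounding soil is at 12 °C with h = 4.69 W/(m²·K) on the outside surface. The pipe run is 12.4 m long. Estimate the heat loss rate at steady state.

Radial resistances (cylindrical: R_cond = ln(r_o/r_i)/(2πkL), R_conv = 1/(h·2πrL)):
R_carbon steel pipe wall = ln(140/130)/(2π×44×12.4) = 2.162×10^-5 K/W
R_mineral wool = ln(210/140)/(2π×0.0445×12.4) = 0.1169 K/W
R_outer film = 1/(h_o·2πr_oL) = 1/(4.69×2π×0.21×12.4) = 0.01303 K/W
R_total = 0.13 K/W
Q = ΔT/R_total = 100/0.13

Q ≈ 769 W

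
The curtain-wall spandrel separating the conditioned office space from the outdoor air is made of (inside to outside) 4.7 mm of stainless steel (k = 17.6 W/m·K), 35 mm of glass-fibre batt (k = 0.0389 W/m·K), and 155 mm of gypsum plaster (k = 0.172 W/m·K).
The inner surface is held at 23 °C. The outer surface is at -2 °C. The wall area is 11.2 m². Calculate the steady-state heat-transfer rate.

Q ≈ 155 W

Series thermal resistances:
R_stainless steel = L/(kA) = 0.0047/(17.6×11.2) = 2.384×10^-5 K/W
R_glass-fibre batt = L/(kA) = 0.035/(0.0389×11.2) = 0.08033 K/W
R_gypsum plaster = L/(kA) = 0.155/(0.172×11.2) = 0.08046 K/W
R_total = 0.1608 K/W
Q = ΔT / R_total = 25 / 0.1608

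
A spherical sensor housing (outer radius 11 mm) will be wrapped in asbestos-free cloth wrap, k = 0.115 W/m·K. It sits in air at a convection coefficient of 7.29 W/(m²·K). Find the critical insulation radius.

r_cr ≈ 31.6 mm

For a sphere r_cr = 2k/h = 2×0.115/7.29
r_cr = 31.6 mm; since the bare radius (11 mm) is below r_cr, adding a thin layer of insulation will *increase* heat loss.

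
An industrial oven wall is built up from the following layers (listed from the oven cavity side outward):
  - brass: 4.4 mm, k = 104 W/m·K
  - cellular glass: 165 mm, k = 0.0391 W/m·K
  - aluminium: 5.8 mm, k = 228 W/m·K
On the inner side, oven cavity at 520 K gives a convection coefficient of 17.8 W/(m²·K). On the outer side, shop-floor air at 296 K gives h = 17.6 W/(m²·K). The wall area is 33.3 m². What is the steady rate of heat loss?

Q ≈ 1720 W

Using the resistance-network approach (series):
R_inner film = 1/(h_i·A) = 1/(17.8×33.3) = 0.001687 K/W
R_brass = L/(kA) = 0.0044/(104×33.3) = 1.271×10^-6 K/W
R_cellular glass = L/(kA) = 0.165/(0.0391×33.3) = 0.1267 K/W
R_aluminium = L/(kA) = 0.0058/(228×33.3) = 7.639×10^-7 K/W
R_outer film = 1/(h_o·A) = 1/(17.6×33.3) = 0.001706 K/W
R_total = 0.1301 K/W
Q = ΔT / R_total = 224 / 0.1301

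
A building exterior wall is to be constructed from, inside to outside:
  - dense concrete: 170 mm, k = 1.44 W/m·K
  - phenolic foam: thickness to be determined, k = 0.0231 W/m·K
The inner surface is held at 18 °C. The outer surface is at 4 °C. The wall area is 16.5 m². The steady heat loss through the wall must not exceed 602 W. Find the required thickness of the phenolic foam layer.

Treating each layer as a thermal resistance in series:
R_dense concrete = L/(kA) = 0.17/(1.44×16.5) = 0.007155 K/W
Sum of the known resistances R_other = 0.007155 K/W
Required total resistance R_tot = ΔT/Q_allow = 14/602 = 0.02326 K/W
R_phenolic foam = R_tot − R_other = 0.0161 K/W
L = R·k·A = 0.0161×0.0231×16.5

L ≈ 6.14 mm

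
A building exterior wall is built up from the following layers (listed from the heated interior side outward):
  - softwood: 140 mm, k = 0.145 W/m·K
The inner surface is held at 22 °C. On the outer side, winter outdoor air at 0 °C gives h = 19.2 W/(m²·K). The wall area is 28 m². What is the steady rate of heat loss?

Q ≈ 605 W

Series thermal resistances:
R_softwood = L/(kA) = 0.14/(0.145×28) = 0.03448 K/W
R_outer film = 1/(h_o·A) = 1/(19.2×28) = 0.00186 K/W
R_total = 0.03634 K/W
Q = ΔT / R_total = 22 / 0.03634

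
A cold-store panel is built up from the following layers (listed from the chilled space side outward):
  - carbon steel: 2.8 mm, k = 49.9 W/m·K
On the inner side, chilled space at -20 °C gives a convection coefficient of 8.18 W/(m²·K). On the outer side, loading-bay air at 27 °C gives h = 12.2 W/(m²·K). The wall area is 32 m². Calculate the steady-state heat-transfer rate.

Q ≈ 7360 W

Using the resistance-network approach (series):
R_inner film = 1/(h_i·A) = 1/(8.18×32) = 0.00382 K/W
R_carbon steel = L/(kA) = 0.0028/(49.9×32) = 1.754×10^-6 K/W
R_outer film = 1/(h_o·A) = 1/(12.2×32) = 0.002561 K/W
R_total = 0.006384 K/W
Q = ΔT / R_total = 47 / 0.006384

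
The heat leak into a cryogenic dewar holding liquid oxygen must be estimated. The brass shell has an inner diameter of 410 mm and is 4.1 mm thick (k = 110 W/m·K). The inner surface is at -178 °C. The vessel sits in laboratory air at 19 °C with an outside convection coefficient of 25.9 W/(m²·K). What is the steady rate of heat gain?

Q ≈ 2800 W

For a spherical shell R = (1/r₁ − 1/r₂)/(4πk); film R = 1/(h·4πr²). In series:
R_brass shell = (1/0.205 − 1/0.2091)/(4π×110) = 6.919×10^-5 K/W
R_outer film = 1/(h·4πr_o²) = 1/(25.9×4π×0.2091²) = 0.07027 K/W
R_total = 0.07034 K/W
Q = ΔT/R_total = 197/0.07034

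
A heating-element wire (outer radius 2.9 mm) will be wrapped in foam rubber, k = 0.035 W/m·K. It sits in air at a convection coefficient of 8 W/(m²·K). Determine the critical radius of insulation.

r_cr ≈ 4.38 mm

For a cylinder r_cr = k/h = 0.035/8
r_cr = 4.38 mm; since the bare radius (2.9 mm) is below r_cr, adding a thin layer of insulation will *increase* heat loss.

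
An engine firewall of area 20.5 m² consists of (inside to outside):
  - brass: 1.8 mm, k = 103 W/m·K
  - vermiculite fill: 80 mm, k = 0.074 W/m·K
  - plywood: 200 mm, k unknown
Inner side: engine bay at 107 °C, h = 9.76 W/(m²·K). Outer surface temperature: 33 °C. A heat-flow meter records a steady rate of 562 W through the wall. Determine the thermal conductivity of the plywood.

k ≈ 0.132 W/(m·K)

Using the resistance-network approach (series):
R_inner film = 1/(h_i·A) = 1/(9.76×20.5) = 0.004998 K/W
R_brass = L/(kA) = 0.0018/(103×20.5) = 8.525×10^-7 K/W
R_vermiculite fill = L/(kA) = 0.08/(0.074×20.5) = 0.05274 K/W
Sum of known resistances R_other = 0.05773 K/W
Total R = ΔT/Q = 74/562 = 0.1317 K/W
R_plywood = R_total − R_other = 0.07394 K/W
k = L/(R·A) = 0.2/(0.07394×20.5)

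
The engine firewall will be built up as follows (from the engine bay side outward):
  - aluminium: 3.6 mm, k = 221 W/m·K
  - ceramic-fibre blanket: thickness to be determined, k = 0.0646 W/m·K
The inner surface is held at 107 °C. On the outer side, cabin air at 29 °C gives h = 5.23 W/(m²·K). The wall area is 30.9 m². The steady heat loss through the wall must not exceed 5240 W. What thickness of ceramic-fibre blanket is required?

L ≈ 17.4 mm

Model the wall as resistances in series:
R_aluminium = L/(kA) = 0.0036/(221×30.9) = 5.272×10^-7 K/W
R_outer film = 1/(h_o·A) = 1/(5.23×30.9) = 0.006188 K/W
Sum of the known resistances R_other = 0.006188 K/W
Required total resistance R_tot = ΔT/Q_allow = 78/5240 = 0.01489 K/W
R_ceramic-fibre blanket = R_tot − R_other = 0.008697 K/W
L = R·k·A = 0.008697×0.0646×30.9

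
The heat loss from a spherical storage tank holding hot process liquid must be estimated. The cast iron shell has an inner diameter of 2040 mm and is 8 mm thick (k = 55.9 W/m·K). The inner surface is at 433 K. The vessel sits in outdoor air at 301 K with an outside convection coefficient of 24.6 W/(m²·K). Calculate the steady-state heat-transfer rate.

Each spherical layer contributes R = (1/r_i − 1/r_o)/(4πk):
R_cast iron shell = (1/1.02 − 1/1.028)/(4π×55.9) = 1.086×10^-5 K/W
R_outer film = 1/(h·4πr_o²) = 1/(24.6×4π×1.028²) = 0.003061 K/W
R_total = 0.003072 K/W
Q = ΔT/R_total = 132/0.003072

Q ≈ 43000 W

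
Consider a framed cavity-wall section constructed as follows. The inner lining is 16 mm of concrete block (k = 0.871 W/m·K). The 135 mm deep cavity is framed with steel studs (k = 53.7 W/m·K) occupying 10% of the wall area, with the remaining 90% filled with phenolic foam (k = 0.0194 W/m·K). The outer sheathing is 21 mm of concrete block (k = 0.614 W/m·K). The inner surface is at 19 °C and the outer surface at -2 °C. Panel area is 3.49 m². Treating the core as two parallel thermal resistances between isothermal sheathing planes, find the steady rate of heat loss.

Q ≈ 944 W

Sheathing layers in series; stud and cavity paths in parallel between them.
R_inner = 0.016/(0.871×3.49) = 0.005264 K/W
R_stud  = 0.135/(53.7×0.1×3.49) = 0.007203 K/W
R_cav   = 0.135/(0.0194×0.9×3.49) = 2.215 K/W
1/R_core = 1/R_stud + 1/R_cav → R_core = 0.00718 K/W
R_outer = 0.021/(0.614×3.49) = 0.0098 K/W
R_total = 0.02224 K/W
Q = ΔT/R_total = 21/0.02224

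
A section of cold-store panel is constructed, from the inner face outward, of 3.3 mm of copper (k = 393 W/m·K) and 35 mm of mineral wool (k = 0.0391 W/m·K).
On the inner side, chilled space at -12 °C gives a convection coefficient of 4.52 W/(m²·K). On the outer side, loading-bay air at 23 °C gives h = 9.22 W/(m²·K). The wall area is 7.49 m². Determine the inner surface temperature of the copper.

Treating each layer as a thermal resistance in series:
R_inner film = 1/(h_i·A) = 1/(4.52×7.49) = 0.02954 K/W
R_copper = L/(kA) = 0.0033/(393×7.49) = 1.121×10^-6 K/W
R_mineral wool = L/(kA) = 0.035/(0.0391×7.49) = 0.1195 K/W
R_outer film = 1/(h_o·A) = 1/(9.22×7.49) = 0.01448 K/W
R_total = 0.1635 K/W;  Q = ΔT/R_total = 35/0.1635 = 214 W
T_interface = T_inner + Q·ΣR(inner→interface) = -12 + 214×0.02954

T ≈ -5.68 °C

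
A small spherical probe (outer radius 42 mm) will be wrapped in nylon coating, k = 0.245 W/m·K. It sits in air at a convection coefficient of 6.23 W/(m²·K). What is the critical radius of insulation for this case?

r_cr ≈ 78.7 mm

For a sphere r_cr = 2k/h = 2×0.245/6.23
r_cr = 78.7 mm; since the bare radius (42 mm) is below r_cr, adding a thin layer of insulation will *increase* heat loss.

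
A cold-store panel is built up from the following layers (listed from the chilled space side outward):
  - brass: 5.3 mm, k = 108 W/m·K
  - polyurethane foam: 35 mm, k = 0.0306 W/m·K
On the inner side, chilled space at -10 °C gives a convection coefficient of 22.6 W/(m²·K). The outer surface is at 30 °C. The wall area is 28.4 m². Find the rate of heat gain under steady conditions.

Q ≈ 956 W

Series thermal resistances:
R_inner film = 1/(h_i·A) = 1/(22.6×28.4) = 0.001558 K/W
R_brass = L/(kA) = 0.0053/(108×28.4) = 1.728×10^-6 K/W
R_polyurethane foam = L/(kA) = 0.035/(0.0306×28.4) = 0.04027 K/W
R_total = 0.04183 K/W
Q = ΔT / R_total = 40 / 0.04183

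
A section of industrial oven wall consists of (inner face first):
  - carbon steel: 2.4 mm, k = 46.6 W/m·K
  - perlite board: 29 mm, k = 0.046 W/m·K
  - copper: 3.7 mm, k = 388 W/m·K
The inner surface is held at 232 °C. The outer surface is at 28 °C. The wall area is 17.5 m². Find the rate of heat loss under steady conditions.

Q ≈ 5660 W

Model the wall as resistances in series:
R_carbon steel = L/(kA) = 0.0024/(46.6×17.5) = 2.943×10^-6 K/W
R_perlite board = L/(kA) = 0.029/(0.046×17.5) = 0.03602 K/W
R_copper = L/(kA) = 0.0037/(388×17.5) = 5.449×10^-7 K/W
R_total = 0.03603 K/W
Q = ΔT / R_total = 204 / 0.03603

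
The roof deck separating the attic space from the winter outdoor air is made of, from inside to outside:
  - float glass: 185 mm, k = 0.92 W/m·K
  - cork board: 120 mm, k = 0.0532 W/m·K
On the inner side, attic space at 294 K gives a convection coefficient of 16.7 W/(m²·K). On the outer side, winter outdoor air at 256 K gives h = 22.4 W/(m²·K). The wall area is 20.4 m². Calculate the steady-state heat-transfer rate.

Q ≈ 303 W

Using the resistance-network approach (series):
R_inner film = 1/(h_i·A) = 1/(16.7×20.4) = 0.002935 K/W
R_float glass = L/(kA) = 0.185/(0.92×20.4) = 0.009857 K/W
R_cork board = L/(kA) = 0.12/(0.0532×20.4) = 0.1106 K/W
R_outer film = 1/(h_o·A) = 1/(22.4×20.4) = 0.002188 K/W
R_total = 0.1256 K/W
Q = ΔT / R_total = 38 / 0.1256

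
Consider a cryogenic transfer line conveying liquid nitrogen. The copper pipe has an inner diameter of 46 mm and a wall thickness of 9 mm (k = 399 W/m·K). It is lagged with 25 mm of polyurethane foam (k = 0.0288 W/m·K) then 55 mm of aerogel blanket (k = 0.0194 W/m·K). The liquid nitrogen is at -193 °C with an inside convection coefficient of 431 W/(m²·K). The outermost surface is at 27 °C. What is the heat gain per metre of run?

Radial resistances (cylindrical: R_cond = ln(r_o/r_i)/(2πkL), R_conv = 1/(h·2πrL)):
R_inner film = 1/(h_i·2πr₁L) = 1/(431×2π×0.023×1) = 0.01606 K/W
R_copper pipe wall = ln(32/23)/(2π×399×1) = 1.317×10^-4 K/W
R_polyurethane foam = ln(57/32)/(2π×0.0288×1) = 3.19 K/W
R_aerogel blanket = ln(112/57)/(2π×0.0194×1) = 5.541 K/W
R_total = 8.748 K/W
Q = ΔT/R_total = 220/8.748

q′ ≈ 25.1 W/m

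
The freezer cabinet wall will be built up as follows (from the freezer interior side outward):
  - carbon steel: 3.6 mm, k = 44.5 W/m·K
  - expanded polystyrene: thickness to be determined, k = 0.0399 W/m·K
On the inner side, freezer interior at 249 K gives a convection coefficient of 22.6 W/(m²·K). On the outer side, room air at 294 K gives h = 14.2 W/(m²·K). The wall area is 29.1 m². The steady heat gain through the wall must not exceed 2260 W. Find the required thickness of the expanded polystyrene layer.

Series thermal resistances:
R_inner film = 1/(h_i·A) = 1/(22.6×29.1) = 0.001521 K/W
R_carbon steel = L/(kA) = 0.0036/(44.5×29.1) = 2.78×10^-6 K/W
R_outer film = 1/(h_o·A) = 1/(14.2×29.1) = 0.00242 K/W
Sum of the known resistances R_other = 0.003943 K/W
Required total resistance R_tot = ΔT/Q_allow = 45/2260 = 0.01991 K/W
R_expanded polystyrene = R_tot − R_other = 0.01597 K/W
L = R·k·A = 0.01597×0.0399×29.1

L ≈ 18.5 mm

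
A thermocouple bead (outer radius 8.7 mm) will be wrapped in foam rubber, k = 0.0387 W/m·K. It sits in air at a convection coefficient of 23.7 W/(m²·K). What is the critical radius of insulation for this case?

For a sphere r_cr = 2k/h = 2×0.0387/23.7
r_cr = 3.27 mm; since the bare radius (8.7 mm) is above r_cr, any added insulation will reduce heat loss.

r_cr ≈ 3.27 mm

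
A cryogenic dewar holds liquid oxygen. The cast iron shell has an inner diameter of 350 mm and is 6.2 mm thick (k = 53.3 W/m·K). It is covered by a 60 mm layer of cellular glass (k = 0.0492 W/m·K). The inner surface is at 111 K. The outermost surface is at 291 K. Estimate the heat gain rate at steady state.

Radial (spherical) resistances in series:
R_cast iron shell = (1/0.175 − 1/0.1812)/(4π×53.3) = 2.919×10^-4 K/W
R_cellular glass = (1/0.1812 − 1/0.2412)/(4π×0.0492) = 2.22 K/W
R_total = 2.221 K/W
Q = ΔT/R_total = 180/2.221

Q ≈ 81.1 W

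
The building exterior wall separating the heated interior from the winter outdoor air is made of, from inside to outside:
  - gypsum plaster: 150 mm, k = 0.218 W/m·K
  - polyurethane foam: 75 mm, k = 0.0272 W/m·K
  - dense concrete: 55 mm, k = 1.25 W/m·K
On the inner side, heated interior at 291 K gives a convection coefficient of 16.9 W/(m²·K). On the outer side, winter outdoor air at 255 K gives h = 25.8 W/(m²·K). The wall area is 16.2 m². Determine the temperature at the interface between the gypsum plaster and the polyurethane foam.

T ≈ 284 K

Using the resistance-network approach (series):
R_inner film = 1/(h_i·A) = 1/(16.9×16.2) = 0.003653 K/W
R_gypsum plaster = L/(kA) = 0.15/(0.218×16.2) = 0.04247 K/W
R_polyurethane foam = L/(kA) = 0.075/(0.0272×16.2) = 0.1702 K/W
R_dense concrete = L/(kA) = 0.055/(1.25×16.2) = 0.002716 K/W
R_outer film = 1/(h_o·A) = 1/(25.8×16.2) = 0.002393 K/W
R_total = 0.2214 K/W;  Q = ΔT/R_total = 36/0.2214 = 162.6 W
T_interface = T_inner − Q·ΣR(inner→interface) = 291 − 163×0.04613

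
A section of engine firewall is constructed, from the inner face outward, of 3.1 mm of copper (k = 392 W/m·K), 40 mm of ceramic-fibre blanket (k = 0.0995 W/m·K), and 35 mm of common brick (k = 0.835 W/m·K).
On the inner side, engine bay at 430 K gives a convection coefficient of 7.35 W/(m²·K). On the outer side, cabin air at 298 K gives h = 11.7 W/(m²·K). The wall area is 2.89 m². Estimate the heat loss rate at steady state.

Treating each layer as a thermal resistance in series:
R_inner film = 1/(h_i·A) = 1/(7.35×2.89) = 0.04708 K/W
R_copper = L/(kA) = 0.0031/(392×2.89) = 2.736×10^-6 K/W
R_ceramic-fibre blanket = L/(kA) = 0.04/(0.0995×2.89) = 0.1391 K/W
R_common brick = L/(kA) = 0.035/(0.835×2.89) = 0.0145 K/W
R_outer film = 1/(h_o·A) = 1/(11.7×2.89) = 0.02957 K/W
R_total = 0.2303 K/W
Q = ΔT / R_total = 132 / 0.2303

Q ≈ 573 W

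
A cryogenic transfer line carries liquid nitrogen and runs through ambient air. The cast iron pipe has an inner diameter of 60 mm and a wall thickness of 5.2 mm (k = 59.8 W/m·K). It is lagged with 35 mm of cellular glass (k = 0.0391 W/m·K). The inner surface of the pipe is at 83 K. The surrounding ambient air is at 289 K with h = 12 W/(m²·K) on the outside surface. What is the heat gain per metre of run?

q′ ≈ 68.7 W/m

For a radial system each layer contributes R = ln(r_out/r_in)/(2πkL); films add R = 1/(hA).
R_cast iron pipe wall = ln(35.2/30)/(2π×59.8×1) = 4.254×10^-4 K/W
R_cellular glass = ln(70.2/35.2)/(2π×0.0391×1) = 2.81 K/W
R_outer film = 1/(h_o·2πr_oL) = 1/(12×2π×0.0702×1) = 0.1889 K/W
R_total = 2.999 K/W
Q = ΔT/R_total = 206/2.999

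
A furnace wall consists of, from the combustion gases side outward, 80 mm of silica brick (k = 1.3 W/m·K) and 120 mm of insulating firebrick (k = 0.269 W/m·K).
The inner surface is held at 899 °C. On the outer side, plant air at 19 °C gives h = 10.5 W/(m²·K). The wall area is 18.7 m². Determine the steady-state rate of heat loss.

Q ≈ 27300 W

Using the resistance-network approach (series):
R_silica brick = L/(kA) = 0.08/(1.3×18.7) = 0.003291 K/W
R_insulating firebrick = L/(kA) = 0.12/(0.269×18.7) = 0.02386 K/W
R_outer film = 1/(h_o·A) = 1/(10.5×18.7) = 0.005093 K/W
R_total = 0.03224 K/W
Q = ΔT / R_total = 880 / 0.03224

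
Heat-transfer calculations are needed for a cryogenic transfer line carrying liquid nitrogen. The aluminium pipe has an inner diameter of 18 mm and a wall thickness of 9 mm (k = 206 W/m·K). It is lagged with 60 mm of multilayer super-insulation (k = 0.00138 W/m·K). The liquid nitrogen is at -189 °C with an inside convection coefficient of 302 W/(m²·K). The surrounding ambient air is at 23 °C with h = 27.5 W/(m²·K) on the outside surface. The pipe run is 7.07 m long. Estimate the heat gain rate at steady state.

For a radial system each layer contributes R = ln(r_out/r_in)/(2πkL); films add R = 1/(hA).
R_inner film = 1/(h_i·2πr₁L) = 1/(302×2π×0.009×7.07) = 0.008282 K/W
R_aluminium pipe wall = ln(18/9)/(2π×206×7.07) = 7.575×10^-5 K/W
R_multilayer super-insulation = ln(78/18)/(2π×0.00138×7.07) = 23.92 K/W
R_outer film = 1/(h_o·2πr_oL) = 1/(27.5×2π×0.078×7.07) = 0.01049 K/W
R_total = 23.94 K/W
Q = ΔT/R_total = 212/23.94

Q ≈ 8.86 W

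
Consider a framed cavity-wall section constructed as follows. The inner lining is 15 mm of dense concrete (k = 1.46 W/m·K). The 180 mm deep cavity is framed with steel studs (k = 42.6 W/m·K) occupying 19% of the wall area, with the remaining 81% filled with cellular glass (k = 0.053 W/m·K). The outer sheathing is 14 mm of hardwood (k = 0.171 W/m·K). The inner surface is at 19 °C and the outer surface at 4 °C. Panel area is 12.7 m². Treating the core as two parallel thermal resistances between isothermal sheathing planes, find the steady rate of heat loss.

Sheathing layers in series; stud and cavity paths in parallel between them.
R_inner = 0.015/(1.46×12.7) = 8.09×10^-4 K/W
R_stud  = 0.18/(42.6×0.19×12.7) = 0.001751 K/W
R_cav   = 0.18/(0.053×0.81×12.7) = 0.3301 K/W
1/R_core = 1/R_stud + 1/R_cav → R_core = 0.001742 K/W
R_outer = 0.014/(0.171×12.7) = 0.006447 K/W
R_total = 0.008997 K/W
Q = ΔT/R_total = 15/0.008997

Q ≈ 1670 W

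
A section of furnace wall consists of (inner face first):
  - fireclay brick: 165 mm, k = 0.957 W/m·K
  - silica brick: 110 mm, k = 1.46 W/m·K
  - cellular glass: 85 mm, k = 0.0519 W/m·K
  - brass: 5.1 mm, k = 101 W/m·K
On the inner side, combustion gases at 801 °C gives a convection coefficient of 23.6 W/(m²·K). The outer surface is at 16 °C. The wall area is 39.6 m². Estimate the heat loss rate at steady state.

Q ≈ 16100 W

Treating each layer as a thermal resistance in series:
R_inner film = 1/(h_i·A) = 1/(23.6×39.6) = 0.00107 K/W
R_fireclay brick = L/(kA) = 0.165/(0.957×39.6) = 0.004354 K/W
R_silica brick = L/(kA) = 0.11/(1.46×39.6) = 0.001903 K/W
R_cellular glass = L/(kA) = 0.085/(0.0519×39.6) = 0.04136 K/W
R_brass = L/(kA) = 0.0051/(101×39.6) = 1.275×10^-6 K/W
R_total = 0.04869 K/W
Q = ΔT / R_total = 785 / 0.04869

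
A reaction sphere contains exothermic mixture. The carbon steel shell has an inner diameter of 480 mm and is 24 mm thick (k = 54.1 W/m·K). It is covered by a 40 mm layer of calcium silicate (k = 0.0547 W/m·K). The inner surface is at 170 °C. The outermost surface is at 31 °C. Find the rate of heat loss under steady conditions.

Q ≈ 192 W

Spherical conduction: R = (1/r_in − 1/r_out)/(4πk) per layer; series-sum.
R_carbon steel shell = (1/0.24 − 1/0.264)/(4π×54.1) = 5.572×10^-4 K/W
R_calcium silicate = (1/0.264 − 1/0.304)/(4π×0.0547) = 0.7251 K/W
R_total = 0.7256 K/W
Q = ΔT/R_total = 139/0.7256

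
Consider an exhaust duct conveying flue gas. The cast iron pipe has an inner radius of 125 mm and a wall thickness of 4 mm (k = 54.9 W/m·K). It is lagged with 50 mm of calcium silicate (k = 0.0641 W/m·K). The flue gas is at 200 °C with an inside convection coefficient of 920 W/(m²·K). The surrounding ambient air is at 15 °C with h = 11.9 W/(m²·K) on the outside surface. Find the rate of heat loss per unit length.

Treating each annulus and film as a series resistance:
R_inner film = 1/(h_i·2πr₁L) = 1/(920×2π×0.125×1) = 0.001384 K/W
R_cast iron pipe wall = ln(129/125)/(2π×54.9×1) = 9.131×10^-5 K/W
R_calcium silicate = ln(179/129)/(2π×0.0641×1) = 0.8133 K/W
R_outer film = 1/(h_o·2πr_oL) = 1/(11.9×2π×0.179×1) = 0.07472 K/W
R_total = 0.8895 K/W
Q = ΔT/R_total = 185/0.8895

q′ ≈ 208 W/m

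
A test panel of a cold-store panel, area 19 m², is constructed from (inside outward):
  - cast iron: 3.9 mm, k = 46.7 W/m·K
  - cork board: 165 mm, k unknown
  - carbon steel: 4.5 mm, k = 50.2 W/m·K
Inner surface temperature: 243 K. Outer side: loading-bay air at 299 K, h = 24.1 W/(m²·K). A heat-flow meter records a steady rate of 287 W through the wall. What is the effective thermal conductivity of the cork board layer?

k ≈ 0.045 W/(m·K)

Using the resistance-network approach (series):
R_cast iron = L/(kA) = 0.0039/(46.7×19) = 4.395×10^-6 K/W
R_carbon steel = L/(kA) = 0.0045/(50.2×19) = 4.718×10^-6 K/W
R_outer film = 1/(h_o·A) = 1/(24.1×19) = 0.002184 K/W
Sum of known resistances R_other = 0.002193 K/W
Total R = ΔT/Q = 56/287 = 0.1951 K/W
R_cork board = R_total − R_other = 0.1929 K/W
k = L/(R·A) = 0.165/(0.1929×19)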